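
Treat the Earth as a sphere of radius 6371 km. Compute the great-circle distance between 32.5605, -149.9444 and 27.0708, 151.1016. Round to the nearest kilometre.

Δλ = 151.1016 − -149.9444 = 301.0460°; wrapped into (−180°, 180°]: -58.9540°.
Δφ = 27.0708 − 32.5605 = -5.4897°.
a = sin²(Δφ/2) + cos φ₁ · cos φ₂ · sin²(Δλ/2) = 0.184014.
c = 2·atan2(√a, √(1−a)) = 0.88670 rad → d = 6371·c ≈ 5649.18 km.

5649 km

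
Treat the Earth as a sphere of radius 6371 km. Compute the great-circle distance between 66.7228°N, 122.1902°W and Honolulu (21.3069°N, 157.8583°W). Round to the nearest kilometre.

Δλ = -157.8583 − -122.1902 = -35.6681°.
Δφ = 21.3069 − 66.7228 = -45.4159°.
a = sin²(Δφ/2) + cos φ₁ · cos φ₂ · sin²(Δλ/2) = 0.183555.
c = 2·atan2(√a, √(1−a)) = 0.88552 rad → d = 6371·c ≈ 5641.62 km.

5642 km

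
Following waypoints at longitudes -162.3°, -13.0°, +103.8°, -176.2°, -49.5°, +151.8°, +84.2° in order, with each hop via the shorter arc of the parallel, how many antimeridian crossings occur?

2

Leg 1: -162.3° → -13.0°, shortest Δλ = 149.3° (east) — does not cross 180°.
Leg 2: -13.0° → +103.8°, shortest Δλ = 116.8° (east) — does not cross 180°.
Leg 3: +103.8° → -176.2°, shortest Δλ = 80.0° (east) — crosses 180°.
Leg 4: -176.2° → -49.5°, shortest Δλ = 126.7° (east) — does not cross 180°.
Leg 5: -49.5° → +151.8°, shortest Δλ = -158.7° (west) — crosses 180°.
Leg 6: +151.8° → +84.2°, shortest Δλ = -67.6° (west) — does not cross 180°.
Total crossings: 2.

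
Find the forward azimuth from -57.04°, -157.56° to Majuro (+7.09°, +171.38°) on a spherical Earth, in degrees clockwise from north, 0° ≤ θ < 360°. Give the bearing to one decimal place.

326.7°

Δλ = 171.38 − -157.56 = 328.94°; wrapped into (−180°, 180°]: -31.06°.
θ = atan2( sin Δλ · cos φ₂ , cos φ₁ · sin φ₂ − sin φ₁ · cos φ₂ · cos Δλ )
  = atan2(-0.51199, 0.78041) = -33.267° → normalised to [0°, 360°): 326.733°.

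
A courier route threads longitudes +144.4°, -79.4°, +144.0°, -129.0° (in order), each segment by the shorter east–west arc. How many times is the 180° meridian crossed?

Leg 1: +144.4° → -79.4°, shortest Δλ = 136.2° (east) — crosses 180°.
Leg 2: -79.4° → +144.0°, shortest Δλ = -136.6° (west) — crosses 180°.
Leg 3: +144.0° → -129.0°, shortest Δλ = 87.0° (east) — crosses 180°.
Total crossings: 3.

3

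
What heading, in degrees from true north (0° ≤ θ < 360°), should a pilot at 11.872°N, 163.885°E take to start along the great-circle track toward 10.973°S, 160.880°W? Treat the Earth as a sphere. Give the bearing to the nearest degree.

122°

Δλ = -160.880 − 163.885 = -324.765°; wrapped into (−180°, 180°]: 35.235°.
θ = atan2( sin Δλ · cos φ₂ , cos φ₁ · sin φ₂ − sin φ₁ · cos φ₂ · cos Δλ )
  = atan2(0.56638, -0.35124) = 121.805° → normalised to [0°, 360°): 121.805°.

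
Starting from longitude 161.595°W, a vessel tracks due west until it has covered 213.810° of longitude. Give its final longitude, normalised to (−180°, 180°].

Start at -161.595°; shift −213.810° → -375.405°.
-375.405° lies outside (−180°, 180°]; add 360° → -15.405°.

15.405°W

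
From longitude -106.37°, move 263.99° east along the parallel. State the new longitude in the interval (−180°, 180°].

Start at -106.37°; shift +263.99° → +157.62°.
+157.62° already lies in (−180°, 180°].

+157.62°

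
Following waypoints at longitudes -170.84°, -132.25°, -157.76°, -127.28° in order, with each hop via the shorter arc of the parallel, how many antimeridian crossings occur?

0

Leg 1: -170.84° → -132.25°, shortest Δλ = 38.59° (east) — does not cross 180°.
Leg 2: -132.25° → -157.76°, shortest Δλ = -25.51° (west) — does not cross 180°.
Leg 3: -157.76° → -127.28°, shortest Δλ = 30.48° (east) — does not cross 180°.
Total crossings: 0.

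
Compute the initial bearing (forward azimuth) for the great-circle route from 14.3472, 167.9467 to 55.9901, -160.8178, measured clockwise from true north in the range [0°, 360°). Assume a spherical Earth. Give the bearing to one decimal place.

Δλ = -160.8178 − 167.9467 = -328.7645°; wrapped into (−180°, 180°]: 31.2355°.
θ = atan2( sin Δλ · cos φ₂ , cos φ₁ · sin φ₂ − sin φ₁ · cos φ₂ · cos Δλ )
  = atan2(0.29005, 0.68458) = 22.962° → normalised to [0°, 360°): 22.962°.

23.0°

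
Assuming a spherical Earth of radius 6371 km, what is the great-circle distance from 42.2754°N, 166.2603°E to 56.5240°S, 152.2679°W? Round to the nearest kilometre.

11652 km

Δλ = -152.2679 − 166.2603 = -318.5282°; wrapped into (−180°, 180°]: 41.4718°.
Δφ = -56.5240 − 42.2754 = -98.7994°.
a = sin²(Δφ/2) + cos φ₁ · cos φ₂ · sin²(Δλ/2) = 0.627651.
c = 2·atan2(√a, √(1−a)) = 1.82896 rad → d = 6371·c ≈ 11652.28 km.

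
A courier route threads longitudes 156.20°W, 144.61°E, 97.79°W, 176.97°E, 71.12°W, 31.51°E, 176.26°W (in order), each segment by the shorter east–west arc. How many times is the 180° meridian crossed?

Leg 1: -156.20° → +144.61°, shortest Δλ = -59.19° (west) — crosses 180°.
Leg 2: +144.61° → -97.79°, shortest Δλ = 117.6° (east) — crosses 180°.
Leg 3: -97.79° → +176.97°, shortest Δλ = -85.24° (west) — crosses 180°.
Leg 4: +176.97° → -71.12°, shortest Δλ = 111.91° (east) — crosses 180°.
Leg 5: -71.12° → +31.51°, shortest Δλ = 102.63° (east) — does not cross 180°.
Leg 6: +31.51° → -176.26°, shortest Δλ = 152.23° (east) — crosses 180°.
Total crossings: 5.

5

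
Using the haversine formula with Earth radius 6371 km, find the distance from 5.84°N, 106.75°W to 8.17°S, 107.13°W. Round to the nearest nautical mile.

Δλ = -107.13 − -106.75 = -0.38°.
Δφ = -8.17 − 5.84 = -14.01°.
a = sin²(Δφ/2) + cos φ₁ · cos φ₂ · sin²(Δλ/2) = 0.014884.
c = 2·atan2(√a, √(1−a)) = 0.24461 rad → d = 6371·c ≈ 1558.41 km ≈ 841.47 nmi.

841 nmi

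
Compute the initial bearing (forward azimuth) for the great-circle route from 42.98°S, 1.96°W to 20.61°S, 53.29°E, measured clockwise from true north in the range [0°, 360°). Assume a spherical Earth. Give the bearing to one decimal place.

82.1°

Δλ = 53.29 − -1.96 = 55.25°.
θ = atan2( sin Δλ · cos φ₂ , cos φ₁ · sin φ₂ − sin φ₁ · cos φ₂ · cos Δλ )
  = atan2(0.76906, 0.10620) = 82.138° → normalised to [0°, 360°): 82.138°.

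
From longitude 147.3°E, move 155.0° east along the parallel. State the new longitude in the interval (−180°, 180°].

57.7°W

Start at +147.3°; shift +155.0° → +302.3°.
+302.3° lies outside (−180°, 180°]; subtract 360° → -57.7°.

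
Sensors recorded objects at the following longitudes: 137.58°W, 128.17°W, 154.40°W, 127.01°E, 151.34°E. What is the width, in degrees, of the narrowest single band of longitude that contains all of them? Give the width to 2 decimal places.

Sort the longitudes: -154.40°, -137.58°, -128.17°, +127.01°, +151.34°.
Eastward gaps between consecutive values (wrapping around): 16.82°, 9.41°, 255.18°, 24.33°, 54.26°.
Largest gap = 255.18° ⇒ minimal covering band is its complement: 360° − 255.18° = 104.82°.
Band runs from +127.01° eastward to -128.17°, crossing the antimeridian.

104.82°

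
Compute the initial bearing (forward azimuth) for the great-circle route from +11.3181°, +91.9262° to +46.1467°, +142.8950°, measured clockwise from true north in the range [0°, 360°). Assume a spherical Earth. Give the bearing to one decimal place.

Δλ = 142.8950 − 91.9262 = 50.9688°.
θ = atan2( sin Δλ · cos φ₂ , cos φ₁ · sin φ₂ − sin φ₁ · cos φ₂ · cos Δλ )
  = atan2(0.53818, 0.62147) = 40.892° → normalised to [0°, 360°): 40.892°.

40.9°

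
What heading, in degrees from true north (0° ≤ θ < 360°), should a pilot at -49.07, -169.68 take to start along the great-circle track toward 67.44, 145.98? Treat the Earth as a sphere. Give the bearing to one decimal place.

341.7°

Δλ = 145.98 − -169.68 = 315.66°; wrapped into (−180°, 180°]: -44.34°.
θ = atan2( sin Δλ · cos φ₂ , cos φ₁ · sin φ₂ − sin φ₁ · cos φ₂ · cos Δλ )
  = atan2(-0.26814, 0.81231) = -18.268° → normalised to [0°, 360°): 341.732°.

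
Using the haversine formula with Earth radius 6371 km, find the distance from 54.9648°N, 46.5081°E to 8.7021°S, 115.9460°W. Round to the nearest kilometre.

14642 km

Δλ = -115.9460 − 46.5081 = -162.4541°.
Δφ = -8.7021 − 54.9648 = -63.6669°.
a = sin²(Δφ/2) + cos φ₁ · cos φ₂ · sin²(Δλ/2) = 0.832476.
c = 2·atan2(√a, √(1−a)) = 2.29823 rad → d = 6371·c ≈ 14642.00 km.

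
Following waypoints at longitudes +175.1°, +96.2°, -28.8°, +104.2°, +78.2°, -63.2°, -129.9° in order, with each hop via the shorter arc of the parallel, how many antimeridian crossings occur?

0

Leg 1: +175.1° → +96.2°, shortest Δλ = -78.9° (west) — does not cross 180°.
Leg 2: +96.2° → -28.8°, shortest Δλ = -125.0° (west) — does not cross 180°.
Leg 3: -28.8° → +104.2°, shortest Δλ = 133.0° (east) — does not cross 180°.
Leg 4: +104.2° → +78.2°, shortest Δλ = -26.0° (west) — does not cross 180°.
Leg 5: +78.2° → -63.2°, shortest Δλ = -141.4° (west) — does not cross 180°.
Leg 6: -63.2° → -129.9°, shortest Δλ = -66.7° (west) — does not cross 180°.
Total crossings: 0.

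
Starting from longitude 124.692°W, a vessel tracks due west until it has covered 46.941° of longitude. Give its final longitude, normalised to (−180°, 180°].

171.633°W

Start at -124.692°; shift −46.941° → -171.633°.
-171.633° already lies in (−180°, 180°].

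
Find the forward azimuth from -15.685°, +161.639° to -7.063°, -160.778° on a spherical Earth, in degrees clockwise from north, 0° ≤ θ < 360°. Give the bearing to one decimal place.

Δλ = -160.778 − 161.639 = -322.417°; wrapped into (−180°, 180°]: 37.583°.
θ = atan2( sin Δλ · cos φ₂ , cos φ₁ · sin φ₂ − sin φ₁ · cos φ₂ · cos Δλ )
  = atan2(0.60528, 0.09424) = 81.151° → normalised to [0°, 360°): 81.151°.

81.2°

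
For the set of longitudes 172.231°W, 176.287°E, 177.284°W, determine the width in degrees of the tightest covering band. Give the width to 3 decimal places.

Sort the longitudes: -177.284°, -172.231°, +176.287°.
Eastward gaps between consecutive values (wrapping around): 5.053°, 348.518°, 6.429°.
Largest gap = 348.518° ⇒ minimal covering band is its complement: 360° − 348.518° = 11.482°.
Band runs from +176.287° eastward to -172.231°, crossing the antimeridian.

11.482°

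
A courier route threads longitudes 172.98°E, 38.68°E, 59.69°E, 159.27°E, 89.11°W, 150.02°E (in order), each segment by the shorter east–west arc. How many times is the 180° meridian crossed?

2

Leg 1: +172.98° → +38.68°, shortest Δλ = -134.3° (west) — does not cross 180°.
Leg 2: +38.68° → +59.69°, shortest Δλ = 21.01° (east) — does not cross 180°.
Leg 3: +59.69° → +159.27°, shortest Δλ = 99.58° (east) — does not cross 180°.
Leg 4: +159.27° → -89.11°, shortest Δλ = 111.62° (east) — crosses 180°.
Leg 5: -89.11° → +150.02°, shortest Δλ = -120.87° (west) — crosses 180°.
Total crossings: 2.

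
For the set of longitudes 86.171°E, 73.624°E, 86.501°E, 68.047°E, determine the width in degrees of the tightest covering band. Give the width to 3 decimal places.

18.454°

Sort the longitudes: +68.047°, +73.624°, +86.171°, +86.501°.
Eastward gaps between consecutive values (wrapping around): 5.577°, 12.547°, 0.330°, 341.546°.
Largest gap = 341.546° ⇒ minimal covering band is its complement: 360° − 341.546° = 18.454°.
Band runs from +68.047° eastward to +86.501°.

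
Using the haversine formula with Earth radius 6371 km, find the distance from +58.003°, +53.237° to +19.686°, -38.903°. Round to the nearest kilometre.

8285 km

Δλ = -38.903 − 53.237 = -92.140°.
Δφ = 19.686 − 58.003 = -38.317°.
a = sin²(Δφ/2) + cos φ₁ · cos φ₂ · sin²(Δλ/2) = 0.366471.
c = 2·atan2(√a, √(1−a)) = 1.30046 rad → d = 6371·c ≈ 8285.22 km.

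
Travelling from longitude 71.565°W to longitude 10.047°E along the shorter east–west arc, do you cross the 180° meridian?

No

Signed shortest Δλ = ((10.047 − -71.565 + 180) mod 360) − 180 = 81.612°.
Going east by 81.612° from -71.565° reaches +10.047° without touching 180°.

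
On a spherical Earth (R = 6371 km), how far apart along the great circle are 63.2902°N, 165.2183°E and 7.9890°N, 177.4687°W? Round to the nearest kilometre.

Δλ = -177.4687 − 165.2183 = -342.6870°; wrapped into (−180°, 180°]: 17.3130°.
Δφ = 7.9890 − 63.2902 = -55.3012°.
a = sin²(Δφ/2) + cos φ₁ · cos φ₂ · sin²(Δλ/2) = 0.225452.
c = 2·atan2(√a, √(1−a)) = 0.98951 rad → d = 6371·c ≈ 6304.20 km.

6304 km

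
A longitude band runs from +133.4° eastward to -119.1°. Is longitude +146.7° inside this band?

Yes

Band width going east from +133.4° to -119.1°: ((-119.1 − 133.4) mod 360) = 107.5°.
Offset of +146.7° east of the west edge: ((146.7 − 133.4) mod 360) = 13.3°.
13.3° ≤ 107.5° ⇒ inside.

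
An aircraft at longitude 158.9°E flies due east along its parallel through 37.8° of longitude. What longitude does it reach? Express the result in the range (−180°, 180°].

163.3°W

Start at +158.9°; shift +37.8° → +196.7°.
+196.7° lies outside (−180°, 180°]; subtract 360° → -163.3°.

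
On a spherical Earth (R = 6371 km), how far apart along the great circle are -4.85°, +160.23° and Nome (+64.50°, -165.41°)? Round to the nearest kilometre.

8214 km

Δλ = -165.41 − 160.23 = -325.64°; wrapped into (−180°, 180°]: 34.36°.
Δφ = 64.50 − -4.85 = 69.35°.
a = sin²(Δφ/2) + cos φ₁ · cos φ₂ · sin²(Δλ/2) = 0.361097.
c = 2·atan2(√a, √(1−a)) = 1.28929 rad → d = 6371·c ≈ 8214.04 km.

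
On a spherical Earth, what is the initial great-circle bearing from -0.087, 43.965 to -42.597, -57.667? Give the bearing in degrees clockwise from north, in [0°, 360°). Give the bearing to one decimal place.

226.8°

Δλ = -57.667 − 43.965 = -101.632°.
θ = atan2( sin Δλ · cos φ₂ , cos φ₁ · sin φ₂ − sin φ₁ · cos φ₂ · cos Δλ )
  = atan2(-0.72101, -0.67706) = -133.199° → normalised to [0°, 360°): 226.801°.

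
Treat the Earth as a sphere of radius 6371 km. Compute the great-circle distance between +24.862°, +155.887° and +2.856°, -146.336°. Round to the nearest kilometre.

6641 km

Δλ = -146.336 − 155.887 = -302.223°; wrapped into (−180°, 180°]: 57.777°.
Δφ = 2.856 − 24.862 = -22.006°.
a = sin²(Δφ/2) + cos φ₁ · cos φ₂ · sin²(Δλ/2) = 0.247927.
c = 2·atan2(√a, √(1−a)) = 1.04240 rad → d = 6371·c ≈ 6641.15 km.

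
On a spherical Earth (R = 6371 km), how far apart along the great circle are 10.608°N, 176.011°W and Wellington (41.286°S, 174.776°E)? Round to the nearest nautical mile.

3157 nmi

Δλ = 174.776 − -176.011 = 350.787°; wrapped into (−180°, 180°]: -9.213°.
Δφ = -41.286 − 10.608 = -51.894°.
a = sin²(Δφ/2) + cos φ₁ · cos φ₂ · sin²(Δλ/2) = 0.196205.
c = 2·atan2(√a, √(1−a)) = 0.91777 rad → d = 6371·c ≈ 5847.13 km ≈ 3157.20 nmi.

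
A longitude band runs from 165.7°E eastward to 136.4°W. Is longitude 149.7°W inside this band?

Yes

Band width going east from +165.7° to -136.4°: ((-136.4 − 165.7) mod 360) = 57.9°.
Offset of -149.7° east of the west edge: ((-149.7 − 165.7) mod 360) = 44.6°.
44.6° ≤ 57.9° ⇒ inside.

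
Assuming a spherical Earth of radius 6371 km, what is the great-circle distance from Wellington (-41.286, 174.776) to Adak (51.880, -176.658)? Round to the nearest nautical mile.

5612 nmi

Δλ = -176.658 − 174.776 = -351.434°; wrapped into (−180°, 180°]: 8.566°.
Δφ = 51.880 − -41.286 = 93.166°.
a = sin²(Δφ/2) + cos φ₁ · cos φ₂ · sin²(Δλ/2) = 0.530202.
c = 2·atan2(√a, √(1−a)) = 1.63124 rad → d = 6371·c ≈ 10392.61 km ≈ 5611.56 nmi.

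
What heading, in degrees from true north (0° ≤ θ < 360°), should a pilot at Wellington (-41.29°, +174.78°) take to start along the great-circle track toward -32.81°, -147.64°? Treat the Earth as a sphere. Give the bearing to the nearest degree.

Δλ = -147.64 − 174.78 = -322.42°; wrapped into (−180°, 180°]: 37.58°.
θ = atan2( sin Δλ · cos φ₂ , cos φ₁ · sin φ₂ − sin φ₁ · cos φ₂ · cos Δλ )
  = atan2(0.51258, 0.03239) = 86.385° → normalised to [0°, 360°): 86.385°.

86°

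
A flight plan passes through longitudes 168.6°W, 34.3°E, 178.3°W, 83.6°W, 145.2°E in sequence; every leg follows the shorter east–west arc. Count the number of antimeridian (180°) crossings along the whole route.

Leg 1: -168.6° → +34.3°, shortest Δλ = -157.1° (west) — crosses 180°.
Leg 2: +34.3° → -178.3°, shortest Δλ = 147.4° (east) — crosses 180°.
Leg 3: -178.3° → -83.6°, shortest Δλ = 94.7° (east) — does not cross 180°.
Leg 4: -83.6° → +145.2°, shortest Δλ = -131.2° (west) — crosses 180°.
Total crossings: 3.

3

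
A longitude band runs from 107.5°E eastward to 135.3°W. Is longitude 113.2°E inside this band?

Band width going east from +107.5° to -135.3°: ((-135.3 − 107.5) mod 360) = 117.2°.
Offset of +113.2° east of the west edge: ((113.2 − 107.5) mod 360) = 5.7°.
5.7° ≤ 117.2° ⇒ inside.

Yes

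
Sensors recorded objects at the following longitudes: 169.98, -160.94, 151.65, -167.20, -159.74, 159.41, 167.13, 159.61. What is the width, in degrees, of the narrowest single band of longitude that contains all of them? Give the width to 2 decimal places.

Sort the longitudes: -167.20°, -160.94°, -159.74°, +151.65°, +159.41°, +159.61°, +167.13°, +169.98°.
Eastward gaps between consecutive values (wrapping around): 6.26°, 1.20°, 311.39°, 7.76°, 0.20°, 7.52°, 2.85°, 22.82°.
Largest gap = 311.39° ⇒ minimal covering band is its complement: 360° − 311.39° = 48.61°.
Band runs from +151.65° eastward to -159.74°, crossing the antimeridian.

48.61°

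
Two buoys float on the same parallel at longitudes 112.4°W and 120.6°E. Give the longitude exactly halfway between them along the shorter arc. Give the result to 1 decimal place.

Signed shortest Δλ from -112.4° to +120.6° is -127.0°.
Midpoint longitude = -112.4° + (-127.0°)/2 = -112.4° − 63.5° = -175.9°.
(The naïve average (-112.4 + +120.6)/2 = 4.1° is on the wrong side of the globe.)

175.9°W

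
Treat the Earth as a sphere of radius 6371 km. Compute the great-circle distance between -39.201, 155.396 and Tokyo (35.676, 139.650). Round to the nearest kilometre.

8481 km

Δλ = 139.650 − 155.396 = -15.746°.
Δφ = 35.676 − -39.201 = 74.877°.
a = sin²(Δφ/2) + cos φ₁ · cos φ₂ · sin²(Δλ/2) = 0.381365.
c = 2·atan2(√a, √(1−a)) = 1.33124 rad → d = 6371·c ≈ 8481.34 km.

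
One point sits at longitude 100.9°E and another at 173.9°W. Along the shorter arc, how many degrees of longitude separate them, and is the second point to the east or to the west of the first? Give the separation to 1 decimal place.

85.2° east

Raw difference: -173.9 − 100.9 = -274.8°.
Normalise into (−180°, 180°]: -274.8° + 360° = 85.2°.
Positive ⇒ the second point lies to the east; separation 85.2°.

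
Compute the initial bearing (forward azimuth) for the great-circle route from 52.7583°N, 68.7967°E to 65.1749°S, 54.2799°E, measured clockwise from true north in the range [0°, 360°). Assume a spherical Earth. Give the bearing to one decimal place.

186.9°

Δλ = 54.2799 − 68.7967 = -14.5168°.
θ = atan2( sin Δλ · cos φ₂ , cos φ₁ · sin φ₂ − sin φ₁ · cos φ₂ · cos Δλ )
  = atan2(-0.10524, -0.87282) = -173.125° → normalised to [0°, 360°): 186.875°.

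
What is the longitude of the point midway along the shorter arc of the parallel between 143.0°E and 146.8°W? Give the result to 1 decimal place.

178.1°E

Signed shortest Δλ from +143.0° to -146.8° is +70.2°.
Midpoint longitude = +143.0° + (+70.2°)/2 = +143.0° + 35.1° = +178.1°.
(The naïve average (+143.0 + -146.8)/2 = -1.9° is on the wrong side of the globe.)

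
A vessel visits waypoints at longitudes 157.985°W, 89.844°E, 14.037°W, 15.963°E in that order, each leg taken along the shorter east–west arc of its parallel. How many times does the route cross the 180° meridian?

1

Leg 1: -157.985° → +89.844°, shortest Δλ = -112.171° (west) — crosses 180°.
Leg 2: +89.844° → -14.037°, shortest Δλ = -103.881° (west) — does not cross 180°.
Leg 3: -14.037° → +15.963°, shortest Δλ = 30.0° (east) — does not cross 180°.
Total crossings: 1.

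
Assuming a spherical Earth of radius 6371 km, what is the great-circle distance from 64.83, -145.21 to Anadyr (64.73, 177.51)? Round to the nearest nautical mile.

940 nmi

Δλ = 177.51 − -145.21 = 322.72°; wrapped into (−180°, 180°]: -37.28°.
Δφ = 64.73 − 64.83 = -0.10°.
a = sin²(Δφ/2) + cos φ₁ · cos φ₂ · sin²(Δλ/2) = 0.018548.
c = 2·atan2(√a, √(1−a)) = 0.27323 rad → d = 6371·c ≈ 1740.76 km ≈ 939.94 nmi.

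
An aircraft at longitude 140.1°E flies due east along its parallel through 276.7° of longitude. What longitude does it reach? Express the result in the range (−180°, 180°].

56.8°E

Start at +140.1°; shift +276.7° → +416.8°.
+416.8° lies outside (−180°, 180°]; subtract 360° → +56.8°.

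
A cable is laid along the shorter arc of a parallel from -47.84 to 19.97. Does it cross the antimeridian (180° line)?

Signed shortest Δλ = ((19.97 − -47.84 + 180) mod 360) − 180 = 67.81°.
Going east by 67.81° from -47.84° reaches +19.97° without touching 180°.

No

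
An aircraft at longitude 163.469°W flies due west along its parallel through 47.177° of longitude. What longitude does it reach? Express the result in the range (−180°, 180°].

Start at -163.469°; shift −47.177° → -210.646°.
-210.646° lies outside (−180°, 180°]; add 360° → +149.354°.

149.354°E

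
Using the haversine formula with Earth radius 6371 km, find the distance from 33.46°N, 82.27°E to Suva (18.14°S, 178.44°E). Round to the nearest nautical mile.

6297 nmi

Δλ = 178.44 − 82.27 = 96.17°.
Δφ = -18.14 − 33.46 = -51.60°.
a = sin²(Δφ/2) + cos φ₁ · cos φ₂ · sin²(Δλ/2) = 0.628434.
c = 2·atan2(√a, √(1−a)) = 1.83058 rad → d = 6371·c ≈ 11662.61 km ≈ 6297.30 nmi.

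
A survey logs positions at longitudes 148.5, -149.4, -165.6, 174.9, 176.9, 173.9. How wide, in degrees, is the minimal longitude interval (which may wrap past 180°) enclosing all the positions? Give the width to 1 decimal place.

Sort the longitudes: -165.6°, -149.4°, +148.5°, +173.9°, +174.9°, +176.9°.
Eastward gaps between consecutive values (wrapping around): 16.2°, 297.9°, 25.4°, 1.0°, 2.0°, 17.5°.
Largest gap = 297.9° ⇒ minimal covering band is its complement: 360° − 297.9° = 62.1°.
Band runs from +148.5° eastward to -149.4°, crossing the antimeridian.

62.1°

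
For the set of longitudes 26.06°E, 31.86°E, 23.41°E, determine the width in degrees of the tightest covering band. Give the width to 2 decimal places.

Sort the longitudes: +23.41°, +26.06°, +31.86°.
Eastward gaps between consecutive values (wrapping around): 2.65°, 5.80°, 351.55°.
Largest gap = 351.55° ⇒ minimal covering band is its complement: 360° − 351.55° = 8.45°.
Band runs from +23.41° eastward to +31.86°.

8.45°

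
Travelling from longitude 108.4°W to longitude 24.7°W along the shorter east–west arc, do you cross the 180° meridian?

No

Signed shortest Δλ = ((-24.7 − -108.4 + 180) mod 360) − 180 = 83.7°.
Going east by 83.7° from -108.4° reaches -24.7° without touching 180°.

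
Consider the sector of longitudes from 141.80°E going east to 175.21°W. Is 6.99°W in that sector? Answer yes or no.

Band width going east from +141.80° to -175.21°: ((-175.21 − 141.80) mod 360) = 42.99°.
Offset of -6.99° east of the west edge: ((-6.99 − 141.80) mod 360) = 211.21°.
211.21° > 42.99° ⇒ outside.

No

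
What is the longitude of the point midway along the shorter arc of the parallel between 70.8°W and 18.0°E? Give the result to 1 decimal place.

Signed shortest Δλ from -70.8° to +18.0° is +88.8°.
Midpoint longitude = -70.8° + (+88.8°)/2 = -70.8° + 44.4° = -26.4°.

26.4°W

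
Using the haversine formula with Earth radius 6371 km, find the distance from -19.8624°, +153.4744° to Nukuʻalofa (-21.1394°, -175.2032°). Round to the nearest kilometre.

Δλ = -175.2032 − 153.4744 = -328.6776°; wrapped into (−180°, 180°]: 31.3224°.
Δφ = -21.1394 − -19.8624 = -1.2770°.
a = sin²(Δφ/2) + cos φ₁ · cos φ₂ · sin²(Δλ/2) = 0.064049.
c = 2·atan2(√a, √(1−a)) = 0.51172 rad → d = 6371·c ≈ 3260.19 km.

3260 km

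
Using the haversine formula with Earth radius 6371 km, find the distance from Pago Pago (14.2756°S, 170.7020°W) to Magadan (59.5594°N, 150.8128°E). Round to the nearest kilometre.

8908 km

Δλ = 150.8128 − -170.7020 = 321.5148°; wrapped into (−180°, 180°]: -38.4852°.
Δφ = 59.5594 − -14.2756 = 73.8350°.
a = sin²(Δφ/2) + cos φ₁ · cos φ₂ · sin²(Δλ/2) = 0.414128.
c = 2·atan2(√a, √(1−a)) = 1.39820 rad → d = 6371·c ≈ 8907.91 km.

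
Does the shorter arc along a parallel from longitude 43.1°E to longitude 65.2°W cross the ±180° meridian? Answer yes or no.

No

Signed shortest Δλ = ((-65.2 − 43.1 + 180) mod 360) − 180 = -108.3°.
Going west by 108.3° from +43.1° reaches -65.2° without touching 180°.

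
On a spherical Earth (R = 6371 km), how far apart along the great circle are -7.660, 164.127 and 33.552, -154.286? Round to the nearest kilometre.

6342 km

Δλ = -154.286 − 164.127 = -318.413°; wrapped into (−180°, 180°]: 41.587°.
Δφ = 33.552 − -7.660 = 41.212°.
a = sin²(Δφ/2) + cos φ₁ · cos φ₂ · sin²(Δλ/2) = 0.227952.
c = 2·atan2(√a, √(1−a)) = 0.99549 rad → d = 6371·c ≈ 6342.24 km.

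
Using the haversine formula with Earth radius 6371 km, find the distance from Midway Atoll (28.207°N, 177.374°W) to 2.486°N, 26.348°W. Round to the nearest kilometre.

Δλ = -26.348 − -177.374 = 151.026°.
Δφ = 2.486 − 28.207 = -25.721°.
a = sin²(Δφ/2) + cos φ₁ · cos φ₂ · sin²(Δλ/2) = 0.874861.
c = 2·atan2(√a, √(1−a)) = 2.41844 rad → d = 6371·c ≈ 15407.86 km.

15408 km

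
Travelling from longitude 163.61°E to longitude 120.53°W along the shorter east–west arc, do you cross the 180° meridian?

Yes

Naïve |-120.53 − 163.61| = 284.14° > 180°, so the shorter arc goes the other way round — across 180°.
Signed shortest Δλ = ((-120.53 − 163.61 + 180) mod 360) − 180 = 75.86°.
Going east by 75.86° from +163.61° passes through 180° before reaching -120.53°.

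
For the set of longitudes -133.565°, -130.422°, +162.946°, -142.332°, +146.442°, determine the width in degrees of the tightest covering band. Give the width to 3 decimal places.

83.136°

Sort the longitudes: -142.332°, -133.565°, -130.422°, +146.442°, +162.946°.
Eastward gaps between consecutive values (wrapping around): 8.767°, 3.143°, 276.864°, 16.504°, 54.722°.
Largest gap = 276.864° ⇒ minimal covering band is its complement: 360° − 276.864° = 83.136°.
Band runs from +146.442° eastward to -130.422°, crossing the antimeridian.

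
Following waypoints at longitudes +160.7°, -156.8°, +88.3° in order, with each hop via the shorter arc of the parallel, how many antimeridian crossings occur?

Leg 1: +160.7° → -156.8°, shortest Δλ = 42.5° (east) — crosses 180°.
Leg 2: -156.8° → +88.3°, shortest Δλ = -114.9° (west) — crosses 180°.
Total crossings: 2.

2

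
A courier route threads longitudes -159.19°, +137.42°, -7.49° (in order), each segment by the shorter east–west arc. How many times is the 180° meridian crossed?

Leg 1: -159.19° → +137.42°, shortest Δλ = -63.39° (west) — crosses 180°.
Leg 2: +137.42° → -7.49°, shortest Δλ = -144.91° (west) — does not cross 180°.
Total crossings: 1.

1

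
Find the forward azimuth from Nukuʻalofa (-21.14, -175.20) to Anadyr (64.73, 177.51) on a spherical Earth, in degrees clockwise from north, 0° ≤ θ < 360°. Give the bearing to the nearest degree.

357°

Δλ = 177.51 − -175.20 = 352.71°; wrapped into (−180°, 180°]: -7.29°.
θ = atan2( sin Δλ · cos φ₂ , cos φ₁ · sin φ₂ − sin φ₁ · cos φ₂ · cos Δλ )
  = atan2(-0.05417, 0.99616) = -3.113° → normalised to [0°, 360°): 356.887°.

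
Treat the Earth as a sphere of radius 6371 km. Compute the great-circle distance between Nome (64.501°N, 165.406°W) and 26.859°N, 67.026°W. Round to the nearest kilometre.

Δλ = -67.026 − -165.406 = 98.380°.
Δφ = 26.859 − 64.501 = -37.642°.
a = sin²(Δφ/2) + cos φ₁ · cos φ₂ · sin²(Δλ/2) = 0.324091.
c = 2·atan2(√a, √(1−a)) = 1.21128 rad → d = 6371·c ≈ 7717.10 km.

7717 km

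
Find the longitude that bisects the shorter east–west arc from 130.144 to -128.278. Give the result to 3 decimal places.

Signed shortest Δλ from +130.144° to -128.278° is +101.578°.
Midpoint longitude = +130.144° + (+101.578°)/2 = +130.144° + 50.789° = +180.933°.
Normalise into (−180°, 180°]: -179.067°.
(The naïve average (+130.144 + -128.278)/2 = 0.933° is on the wrong side of the globe.)

-179.067°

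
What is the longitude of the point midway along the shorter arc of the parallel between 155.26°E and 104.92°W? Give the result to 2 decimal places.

154.83°W

Signed shortest Δλ from +155.26° to -104.92° is +99.82°.
Midpoint longitude = +155.26° + (+99.82°)/2 = +155.26° + 49.91° = +205.17°.
Normalise into (−180°, 180°]: -154.83°.
(The naïve average (+155.26 + -104.92)/2 = 25.17° is on the wrong side of the globe.)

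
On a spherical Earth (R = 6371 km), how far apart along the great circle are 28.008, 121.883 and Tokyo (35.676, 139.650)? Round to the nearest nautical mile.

Δλ = 139.650 − 121.883 = 17.767°.
Δφ = 35.676 − 28.008 = 7.668°.
a = sin²(Δφ/2) + cos φ₁ · cos φ₂ · sin²(Δλ/2) = 0.021574.
c = 2·atan2(√a, √(1−a)) = 0.29483 rad → d = 6371·c ≈ 1878.36 km ≈ 1014.23 nmi.

1014 nmi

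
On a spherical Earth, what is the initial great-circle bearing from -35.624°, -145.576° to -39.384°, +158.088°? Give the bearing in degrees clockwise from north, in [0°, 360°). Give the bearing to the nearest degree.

Δλ = 158.088 − -145.576 = 303.664°; wrapped into (−180°, 180°]: -56.336°.
θ = atan2( sin Δλ · cos φ₂ , cos φ₁ · sin φ₂ − sin φ₁ · cos φ₂ · cos Δλ )
  = atan2(-0.64330, -0.26622) = -112.481° → normalised to [0°, 360°): 247.519°.

248°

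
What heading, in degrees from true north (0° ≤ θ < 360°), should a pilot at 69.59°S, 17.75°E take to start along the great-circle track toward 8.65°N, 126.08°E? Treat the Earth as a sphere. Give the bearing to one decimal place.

104.3°

Δλ = 126.08 − 17.75 = 108.33°.
θ = atan2( sin Δλ · cos φ₂ , cos φ₁ · sin φ₂ − sin φ₁ · cos φ₂ · cos Δλ )
  = atan2(0.93846, -0.23894) = 104.285° → normalised to [0°, 360°): 104.285°.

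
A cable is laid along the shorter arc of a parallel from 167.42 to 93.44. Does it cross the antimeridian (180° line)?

Signed shortest Δλ = ((93.44 − 167.42 + 180) mod 360) − 180 = -73.98°.
Going west by 73.98° from +167.42° reaches +93.44° without touching 180°.

No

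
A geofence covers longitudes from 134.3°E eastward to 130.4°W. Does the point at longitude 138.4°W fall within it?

Yes

Band width going east from +134.3° to -130.4°: ((-130.4 − 134.3) mod 360) = 95.3°.
Offset of -138.4° east of the west edge: ((-138.4 − 134.3) mod 360) = 87.3°.
87.3° ≤ 95.3° ⇒ inside.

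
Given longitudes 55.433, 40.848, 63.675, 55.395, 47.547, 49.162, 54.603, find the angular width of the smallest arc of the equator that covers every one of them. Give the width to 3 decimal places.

22.827°

Sort the longitudes: +40.848°, +47.547°, +49.162°, +54.603°, +55.395°, +55.433°, +63.675°.
Eastward gaps between consecutive values (wrapping around): 6.699°, 1.615°, 5.441°, 0.792°, 0.038°, 8.242°, 337.173°.
Largest gap = 337.173° ⇒ minimal covering band is its complement: 360° − 337.173° = 22.827°.
Band runs from +40.848° eastward to +63.675°.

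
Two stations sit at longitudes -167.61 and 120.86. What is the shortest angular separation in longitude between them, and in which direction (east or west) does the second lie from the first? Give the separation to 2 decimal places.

Raw difference: 120.86 − -167.61 = 288.47°.
Normalise into (−180°, 180°]: 288.47° − 360° = -71.53°.
Negative ⇒ the second point lies to the west; separation 71.53°.

71.53° west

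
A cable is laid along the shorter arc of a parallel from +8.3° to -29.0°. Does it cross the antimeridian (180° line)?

Signed shortest Δλ = ((-29.0 − 8.3 + 180) mod 360) − 180 = -37.3°.
Going west by 37.3° from +8.3° reaches -29.0° without touching 180°.

No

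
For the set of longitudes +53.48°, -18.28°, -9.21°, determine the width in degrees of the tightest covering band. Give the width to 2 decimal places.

Sort the longitudes: -18.28°, -9.21°, +53.48°.
Eastward gaps between consecutive values (wrapping around): 9.07°, 62.69°, 288.24°.
Largest gap = 288.24° ⇒ minimal covering band is its complement: 360° − 288.24° = 71.76°.
Band runs from -18.28° eastward to +53.48°.

71.76°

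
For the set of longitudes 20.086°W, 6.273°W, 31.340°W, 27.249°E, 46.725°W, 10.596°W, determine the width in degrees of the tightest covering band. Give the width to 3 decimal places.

73.974°

Sort the longitudes: -46.725°, -31.340°, -20.086°, -10.596°, -6.273°, +27.249°.
Eastward gaps between consecutive values (wrapping around): 15.385°, 11.254°, 9.490°, 4.323°, 33.522°, 286.026°.
Largest gap = 286.026° ⇒ minimal covering band is its complement: 360° − 286.026° = 73.974°.
Band runs from -46.725° eastward to +27.249°.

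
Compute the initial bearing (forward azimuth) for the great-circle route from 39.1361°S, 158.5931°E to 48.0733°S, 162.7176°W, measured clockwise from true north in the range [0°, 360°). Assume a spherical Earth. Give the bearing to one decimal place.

Δλ = -162.7176 − 158.5931 = -321.3107°; wrapped into (−180°, 180°]: 38.6893°.
θ = atan2( sin Δλ · cos φ₂ , cos φ₁ · sin φ₂ − sin φ₁ · cos φ₂ · cos Δλ )
  = atan2(0.41768, -0.24790) = 120.690° → normalised to [0°, 360°): 120.690°.

120.7°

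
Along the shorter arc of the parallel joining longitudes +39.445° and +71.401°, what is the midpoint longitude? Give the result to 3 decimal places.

Signed shortest Δλ from +39.445° to +71.401° is +31.956°.
Midpoint longitude = +39.445° + (+31.956°)/2 = +39.445° + 15.978° = +55.423°.

+55.423°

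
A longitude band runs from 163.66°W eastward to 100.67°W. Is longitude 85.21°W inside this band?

Band width going east from -163.66° to -100.67°: ((-100.67 − -163.66) mod 360) = 62.99°.
Offset of -85.21° east of the west edge: ((-85.21 − -163.66) mod 360) = 78.45°.
78.45° > 62.99° ⇒ outside.

No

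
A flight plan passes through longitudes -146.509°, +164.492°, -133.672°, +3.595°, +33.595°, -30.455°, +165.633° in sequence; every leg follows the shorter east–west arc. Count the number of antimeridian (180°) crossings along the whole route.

Leg 1: -146.509° → +164.492°, shortest Δλ = -48.999° (west) — crosses 180°.
Leg 2: +164.492° → -133.672°, shortest Δλ = 61.836° (east) — crosses 180°.
Leg 3: -133.672° → +3.595°, shortest Δλ = 137.267° (east) — does not cross 180°.
Leg 4: +3.595° → +33.595°, shortest Δλ = 30.0° (east) — does not cross 180°.
Leg 5: +33.595° → -30.455°, shortest Δλ = -64.05° (west) — does not cross 180°.
Leg 6: -30.455° → +165.633°, shortest Δλ = -163.912° (west) — crosses 180°.
Total crossings: 3.

3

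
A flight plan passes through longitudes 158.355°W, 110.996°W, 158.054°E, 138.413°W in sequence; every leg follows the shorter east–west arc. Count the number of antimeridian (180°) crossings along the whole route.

Leg 1: -158.355° → -110.996°, shortest Δλ = 47.359° (east) — does not cross 180°.
Leg 2: -110.996° → +158.054°, shortest Δλ = -90.95° (west) — crosses 180°.
Leg 3: +158.054° → -138.413°, shortest Δλ = 63.533° (east) — crosses 180°.
Total crossings: 2.

2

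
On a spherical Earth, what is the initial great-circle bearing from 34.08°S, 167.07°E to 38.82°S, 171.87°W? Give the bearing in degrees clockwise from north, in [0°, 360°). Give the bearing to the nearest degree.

Δλ = -171.87 − 167.07 = -338.94°; wrapped into (−180°, 180°]: 21.06°.
θ = atan2( sin Δλ · cos φ₂ , cos φ₁ · sin φ₂ − sin φ₁ · cos φ₂ · cos Δλ )
  = atan2(0.27997, -0.11180) = 111.767° → normalised to [0°, 360°): 111.767°.

112°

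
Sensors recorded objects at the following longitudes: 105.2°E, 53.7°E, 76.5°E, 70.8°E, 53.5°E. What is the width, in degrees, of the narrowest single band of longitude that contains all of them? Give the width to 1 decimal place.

Sort the longitudes: +53.5°, +53.7°, +70.8°, +76.5°, +105.2°.
Eastward gaps between consecutive values (wrapping around): 0.2°, 17.1°, 5.7°, 28.7°, 308.3°.
Largest gap = 308.3° ⇒ minimal covering band is its complement: 360° − 308.3° = 51.7°.
Band runs from +53.5° eastward to +105.2°.

51.7°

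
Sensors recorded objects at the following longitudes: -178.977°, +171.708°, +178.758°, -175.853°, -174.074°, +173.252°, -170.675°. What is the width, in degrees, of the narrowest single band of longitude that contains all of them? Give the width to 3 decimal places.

17.617°

Sort the longitudes: -178.977°, -175.853°, -174.074°, -170.675°, +171.708°, +173.252°, +178.758°.
Eastward gaps between consecutive values (wrapping around): 3.124°, 1.779°, 3.399°, 342.383°, 1.544°, 5.506°, 2.265°.
Largest gap = 342.383° ⇒ minimal covering band is its complement: 360° − 342.383° = 17.617°.
Band runs from +171.708° eastward to -170.675°, crossing the antimeridian.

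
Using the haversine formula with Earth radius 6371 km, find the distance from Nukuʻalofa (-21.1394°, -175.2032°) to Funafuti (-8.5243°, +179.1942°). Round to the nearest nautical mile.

Δλ = 179.1942 − -175.2032 = 354.3974°; wrapped into (−180°, 180°]: -5.6026°.
Δφ = -8.5243 − -21.1394 = 12.6151°.
a = sin²(Δφ/2) + cos φ₁ · cos φ₂ · sin²(Δλ/2) = 0.014274.
c = 2·atan2(√a, √(1−a)) = 0.23952 rad → d = 6371·c ≈ 1525.96 km ≈ 823.95 nmi.

824 nmi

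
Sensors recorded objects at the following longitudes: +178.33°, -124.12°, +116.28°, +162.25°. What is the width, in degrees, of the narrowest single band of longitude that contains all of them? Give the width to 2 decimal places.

Sort the longitudes: -124.12°, +116.28°, +162.25°, +178.33°.
Eastward gaps between consecutive values (wrapping around): 240.40°, 45.97°, 16.08°, 57.55°.
Largest gap = 240.40° ⇒ minimal covering band is its complement: 360° − 240.40° = 119.60°.
Band runs from +116.28° eastward to -124.12°, crossing the antimeridian.

119.60°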